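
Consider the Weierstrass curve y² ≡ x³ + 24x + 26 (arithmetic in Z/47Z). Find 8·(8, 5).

(22, 4)

Write Q = (8, 5).
Double-and-add on 8 = (1000)₂. Start with Q = (8, 5) for the leading 1-bit.
double: tangent at (8, 5): λ = (3·8² + 24)/(2·5) ≡ 28/10. 10⁻¹ ≡ 33 (mod 47), so λ ≡ 28·33 ≡ 31.
  x = λ² - 8 - 8 = 961 - 16 ≡ 5; y = λ·(8 - 5) - 5 ≡ 41. → (5, 41)
double: tangent at (5, 41): λ = (3·5² + 24)/(2·41) ≡ 5/35. 35⁻¹ ≡ 43 (mod 47) since 35·43 = 1505 ≡ 1, so λ ≡ 5·43 ≡ 27.
  x = λ² - 5 - 5 = 729 - 10 ≡ 14; y = λ·(5 - 14) - 41 ≡ 45. → (14, 45)
double: tangent at (14, 45): λ = (3·14² + 24)/(2·45) ≡ 1/43. 43⁻¹ ≡ 35 (mod 47), so λ ≡ 1·35 ≡ 35.
  x = λ² - 14 - 14 = 1225 - 28 ≡ 22; y = λ·(14 - 22) - 45 ≡ 4. → (22, 4)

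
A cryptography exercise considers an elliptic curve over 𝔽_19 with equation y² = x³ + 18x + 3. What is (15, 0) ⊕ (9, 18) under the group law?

(4, 5)

(15, 0) + (9, 18). λ = (18 - 0)/(9 - 15) ≡ 18/13 mod 19. 13⁻¹ ≡ 3 (mod 19), so λ ≡ 16.
  x = λ² - 15 - 9 = 256 - 24 ≡ 4; y = λ·(15 - 4) - 0 ≡ 5. → (4, 5)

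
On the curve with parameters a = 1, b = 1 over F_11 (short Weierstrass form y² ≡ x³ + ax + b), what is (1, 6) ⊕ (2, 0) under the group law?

(0, 10)

(1, 6) + (2, 0). λ = (0 - 6)/(2 - 1) ≡ 5/1 mod 11. 1⁻¹ ≡ 1 (mod 11), so λ ≡ 5.
  x = λ² - 1 - 2 = 25 - 3 ≡ 0; y = λ·(1 - 0) - 6 ≡ 10. → (0, 10)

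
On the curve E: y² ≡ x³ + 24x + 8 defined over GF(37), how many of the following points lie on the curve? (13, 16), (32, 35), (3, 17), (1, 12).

1

(13, 16): 16² ≡ 34, rhs ≡ 1 → off.
(32, 35): 35² ≡ 4, rhs ≡ 22 → off.
(3, 17): 17² ≡ 30, rhs ≡ 33 → off.
(1, 12): 12² ≡ 33, rhs ≡ 33 → on.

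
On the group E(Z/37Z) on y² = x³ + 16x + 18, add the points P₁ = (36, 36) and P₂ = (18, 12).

(30, 9)

(36, 36) + (18, 12). λ = (12 - 36)/(18 - 36) ≡ 13/19 mod 37. 19⁻¹ ≡ 2 (mod 37), so λ ≡ 26.
  x = λ² - 36 - 18 = 676 - 54 ≡ 30; y = λ·(36 - 30) - 36 ≡ 9. → (30, 9)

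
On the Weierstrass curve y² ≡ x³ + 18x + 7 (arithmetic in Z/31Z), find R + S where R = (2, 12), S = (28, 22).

(2, 12) + (28, 22). λ = (22 - 12)/(28 - 2) ≡ 10/26 mod 31. 26⁻¹ ≡ 6 (mod 31), so λ ≡ 29.
  x = λ² - 2 - 28 = 841 - 30 ≡ 5; y = λ·(2 - 5) - 12 ≡ 25. → (5, 25)

(5, 25)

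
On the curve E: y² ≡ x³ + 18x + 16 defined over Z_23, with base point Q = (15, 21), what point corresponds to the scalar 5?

(7, 18)

Repeated addition: build up to 5Q.
2Q: tangent at (15, 21): λ = (3·15² + 18)/(2·21) ≡ 3/19. 19⁻¹ ≡ 17 (mod 23), so λ ≡ 3·17 ≡ 5.
  x = λ² - 15 - 15 = 25 - 30 ≡ 18; y = λ·(15 - 18) - 21 ≡ 10. → (18, 10)
3Q: (18, 10) + (15, 21). λ = (21 - 10)/(15 - 18) ≡ 11/20 mod 23. 20⁻¹ ≡ 15 (mod 23), so λ ≡ 4.
  x = λ² - 18 - 15 = 16 - 33 ≡ 6; y = λ·(18 - 6) - 10 ≡ 15. → (6, 15)
4Q: (6, 15) + (15, 21). λ = (21 - 15)/(15 - 6) ≡ 6/9 mod 23. 9⁻¹ ≡ 18 (mod 23), so λ ≡ 16.
  x = λ² - 6 - 15 = 256 - 21 ≡ 5; y = λ·(6 - 5) - 15 ≡ 1. → (5, 1)
5Q: (5, 1) + (15, 21). λ = (21 - 1)/(15 - 5) ≡ 20/10 mod 23. 10⁻¹ ≡ 7 (mod 23) since 10·7 = 70 ≡ 1, so λ ≡ 2.
  x = λ² - 5 - 15 = 4 - 20 ≡ 7; y = λ·(5 - 7) - 1 ≡ 18. → (7, 18)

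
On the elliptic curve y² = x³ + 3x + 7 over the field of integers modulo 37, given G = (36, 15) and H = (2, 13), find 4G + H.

(1, 14)

First 4G:
Repeated addition: build up to 4G.
2G: tangent at (36, 15): λ = (3·36² + 3)/(2·15) ≡ 6/30. 30⁻¹ ≡ 21 (mod 37), so λ ≡ 6·21 ≡ 15.
  x = λ² - 36 - 36 = 225 - 72 ≡ 5; y = λ·(36 - 5) - 15 ≡ 6. → (5, 6)
3G: (5, 6) + (36, 15). λ = (15 - 6)/(36 - 5) ≡ 9/31 mod 37. 31⁻¹ ≡ 6 (mod 37) since 31·6 = 186 ≡ 1, so λ ≡ 17.
  x = λ² - 5 - 36 = 289 - 41 ≡ 26; y = λ·(5 - 26) - 6 ≡ 7. → (26, 7)
4G: (26, 7) + (36, 15). λ = (15 - 7)/(36 - 26) ≡ 8/10 mod 37. 10⁻¹ ≡ 26 (mod 37), so λ ≡ 23.
  x = λ² - 26 - 36 = 529 - 62 ≡ 23; y = λ·(26 - 23) - 7 ≡ 25. → (23, 25)
4G = (23, 25).
Finally 4G + H:
(23, 25) + (2, 13). λ = (13 - 25)/(2 - 23) ≡ 25/16 mod 37. 16⁻¹ ≡ 7 (mod 37) since 16·7 = 112 ≡ 1, so λ ≡ 27.
  x = λ² - 23 - 2 = 729 - 25 ≡ 1; y = λ·(23 - 1) - 25 ≡ 14. → (1, 14)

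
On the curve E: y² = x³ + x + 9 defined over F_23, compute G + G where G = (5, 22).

tangent at (5, 22): λ = (3·5² + 1)/(2·22) ≡ 7/21. 21⁻¹ ≡ 11 (mod 23), so λ ≡ 7·11 ≡ 8.
  x = λ² - 5 - 5 = 64 - 10 ≡ 8; y = λ·(5 - 8) - 22 ≡ 0. → (8, 0)

(8, 0)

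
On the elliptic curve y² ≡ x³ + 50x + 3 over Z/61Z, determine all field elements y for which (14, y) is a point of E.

x³ + 50x + 3 = 3447 ≡ 31 (mod 61).
31 is a non-residue mod 61; no y exists.

none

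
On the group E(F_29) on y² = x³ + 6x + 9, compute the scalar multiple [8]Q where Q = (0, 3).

Double-and-add on 8 = (1000)₂. Start with Q = (0, 3) for the leading 1-bit.
double: tangent at (0, 3): λ = (3·0² + 6)/(2·3) ≡ 6/6. 6⁻¹ ≡ 5 (mod 29) since 6·5 = 30 ≡ 1, so λ ≡ 6·5 ≡ 1.
  x = λ² - 0 - 0 = 1 - 0 ≡ 1; y = λ·(0 - 1) - 3 ≡ 25. → (1, 25)
double: tangent at (1, 25): λ = (3·1² + 6)/(2·25) ≡ 9/21. 21⁻¹ ≡ 18 (mod 29), so λ ≡ 9·18 ≡ 17.
  x = λ² - 1 - 1 = 289 - 2 ≡ 26; y = λ·(1 - 26) - 25 ≡ 14. → (26, 14)
double: tangent at (26, 14): λ = (3·26² + 6)/(2·14) ≡ 4/28. 28⁻¹ ≡ 28 (mod 29) since 28·28 = 784 ≡ 1, so λ ≡ 4·28 ≡ 25.
  x = λ² - 26 - 26 = 625 - 52 ≡ 22; y = λ·(26 - 22) - 14 ≡ 28. → (22, 28)

(22, 28)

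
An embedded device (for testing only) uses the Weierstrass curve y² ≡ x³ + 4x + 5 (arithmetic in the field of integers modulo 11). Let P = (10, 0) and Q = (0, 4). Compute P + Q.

(10, 0) + (0, 4). λ = (4 - 0)/(0 - 10) ≡ 4/1 mod 11. 1⁻¹ ≡ 1 (mod 11) since 1·1 = 1 ≡ 1, so λ ≡ 4.
  x = λ² - 10 - 0 = 16 - 10 ≡ 6; y = λ·(10 - 6) - 0 ≡ 5. → (6, 5)

(6, 5)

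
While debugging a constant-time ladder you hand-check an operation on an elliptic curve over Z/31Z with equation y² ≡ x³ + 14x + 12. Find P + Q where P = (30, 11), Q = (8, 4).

(30, 11) + (8, 4). λ = (4 - 11)/(8 - 30) ≡ 24/9 mod 31. 9⁻¹ ≡ 7 (mod 31) since 9·7 = 63 ≡ 1, so λ ≡ 13.
  x = λ² - 30 - 8 = 169 - 38 ≡ 7; y = λ·(30 - 7) - 11 ≡ 9. → (7, 9)

(7, 9)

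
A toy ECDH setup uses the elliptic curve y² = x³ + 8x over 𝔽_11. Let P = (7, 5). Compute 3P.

(0, 0)

Repeated addition: build up to 3P.
2P: tangent at (7, 5): λ = (3·7² + 8)/(2·5) ≡ 1/10. 10⁻¹ ≡ 10 (mod 11) since 10·10 = 100 ≡ 1, so λ ≡ 1·10 ≡ 10.
  x = λ² - 7 - 7 = 100 - 14 ≡ 9; y = λ·(7 - 9) - 5 ≡ 8. → (9, 8)
3P: (9, 8) + (7, 5). λ = (5 - 8)/(7 - 9) ≡ 8/9 mod 11. 9⁻¹ ≡ 5 (mod 11), so λ ≡ 7.
  x = λ² - 9 - 7 = 49 - 16 ≡ 0; y = λ·(9 - 0) - 8 ≡ 0. → (0, 0)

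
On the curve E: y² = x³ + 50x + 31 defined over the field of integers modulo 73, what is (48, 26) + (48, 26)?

tangent at (48, 26): λ = (3·48² + 50)/(2·26) ≡ 27/52. 52⁻¹ ≡ 66 (mod 73) since 52·66 = 3432 ≡ 1, so λ ≡ 27·66 ≡ 30.
  x = λ² - 48 - 48 = 900 - 96 ≡ 1; y = λ·(48 - 1) - 26 ≡ 70. → (1, 70)

(1, 70)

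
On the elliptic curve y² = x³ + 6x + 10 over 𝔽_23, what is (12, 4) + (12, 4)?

tangent at (12, 4): λ = (3·12² + 6)/(2·4) ≡ 1/8. 8⁻¹ ≡ 3 (mod 23), so λ ≡ 1·3 ≡ 3.
  x = λ² - 12 - 12 = 9 - 24 ≡ 8; y = λ·(12 - 8) - 4 ≡ 8. → (8, 8)

(8, 8)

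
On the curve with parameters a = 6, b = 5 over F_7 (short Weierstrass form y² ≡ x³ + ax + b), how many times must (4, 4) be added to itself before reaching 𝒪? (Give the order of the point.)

7

2P: tangent at (4, 4): λ = (3·4² + 6)/(2·4) ≡ 5/1. 1⁻¹ ≡ 1 (mod 7) since 1·1 = 1 ≡ 1, so λ ≡ 5·1 ≡ 5.
  x = λ² - 4 - 4 = 25 - 8 ≡ 3; y = λ·(4 - 3) - 4 ≡ 1. → (3, 1)
3P: (3, 1) + (4, 4). λ = (4 - 1)/(4 - 3) ≡ 3/1 mod 7. 1⁻¹ ≡ 1 (mod 7), so λ ≡ 3.
  x = λ² - 3 - 4 = 9 - 7 ≡ 2; y = λ·(3 - 2) - 1 ≡ 2. → (2, 2)
4P: (2, 2) + (4, 4). λ = (4 - 2)/(4 - 2) ≡ 2/2 mod 7. 2⁻¹ ≡ 4 (mod 7), so λ ≡ 1.
  x = λ² - 2 - 4 = 1 - 6 ≡ 2; y = λ·(2 - 2) - 2 ≡ 5. → (2, 5)
5P: (2, 5) + (4, 4). λ = (4 - 5)/(4 - 2) ≡ 6/2 mod 7. 2⁻¹ ≡ 4 (mod 7), so λ ≡ 3.
  x = λ² - 2 - 4 = 9 - 6 ≡ 3; y = λ·(2 - 3) - 5 ≡ 6. → (3, 6)
6P: (3, 6) + (4, 4). λ = (4 - 6)/(4 - 3) ≡ 5/1 mod 7. 1⁻¹ ≡ 1 (mod 7) since 1·1 = 1 ≡ 1, so λ ≡ 5.
  x = λ² - 3 - 4 = 25 - 7 ≡ 4; y = λ·(3 - 4) - 6 ≡ 3. → (4, 3)
7P: (4, 3) + (4, 4): same x and y₁ ≡ -y₂, so the sum is 𝒪.
7P = 𝒪, so the order is 7.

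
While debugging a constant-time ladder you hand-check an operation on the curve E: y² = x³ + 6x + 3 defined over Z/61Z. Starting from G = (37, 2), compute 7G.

(50, 58)

Double-and-add on 7 = (111)₂. Start with G = (37, 2) for the leading 1-bit.
double: tangent at (37, 2): λ = (3·37² + 6)/(2·2) ≡ 26/4. 4⁻¹ ≡ 46 (mod 61) since 4·46 = 184 ≡ 1, so λ ≡ 26·46 ≡ 37.
  x = λ² - 37 - 37 = 1369 - 74 ≡ 14; y = λ·(37 - 14) - 2 ≡ 56. → (14, 56)
add G: (14, 56) + (37, 2). λ = (2 - 56)/(37 - 14) ≡ 7/23 mod 61. 23⁻¹ ≡ 8 (mod 61), so λ ≡ 56.
  x = λ² - 14 - 37 = 3136 - 51 ≡ 35; y = λ·(14 - 35) - 56 ≡ 49. → (35, 49)
double: tangent at (35, 49): λ = (3·35² + 6)/(2·49) ≡ 21/37. 37⁻¹ ≡ 33 (mod 61), so λ ≡ 21·33 ≡ 22.
  x = λ² - 35 - 35 = 484 - 70 ≡ 48; y = λ·(35 - 48) - 49 ≡ 31. → (48, 31)
add G: (48, 31) + (37, 2). λ = (2 - 31)/(37 - 48) ≡ 32/50 mod 61. 50⁻¹ ≡ 11 (mod 61) since 50·11 = 550 ≡ 1, so λ ≡ 47.
  x = λ² - 48 - 37 = 2209 - 85 ≡ 50; y = λ·(48 - 50) - 31 ≡ 58. → (50, 58)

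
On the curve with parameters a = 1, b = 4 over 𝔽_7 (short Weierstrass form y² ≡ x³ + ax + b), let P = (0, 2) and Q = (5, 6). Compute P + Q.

(0, 2) + (5, 6). λ = (6 - 2)/(5 - 0) ≡ 4/5 mod 7. 5⁻¹ ≡ 3 (mod 7), so λ ≡ 5.
  x = λ² - 0 - 5 = 25 - 5 ≡ 6; y = λ·(0 - 6) - 2 ≡ 3. → (6, 3)

(6, 3)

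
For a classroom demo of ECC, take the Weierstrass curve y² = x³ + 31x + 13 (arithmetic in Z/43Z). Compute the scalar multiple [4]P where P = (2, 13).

Double-and-add on 4 = (100)₂. Start with P = (2, 13) for the leading 1-bit.
double: tangent at (2, 13): λ = (3·2² + 31)/(2·13) ≡ 0/26. 26⁻¹ ≡ 5 (mod 43), so λ ≡ 0·5 ≡ 0.
  x = λ² - 2 - 2 = 0 - 4 ≡ 39; y = λ·(2 - 39) - 13 ≡ 30. → (39, 30)
double: tangent at (39, 30): λ = (3·39² + 31)/(2·30) ≡ 36/17. 17⁻¹ ≡ 38 (mod 43) since 17·38 = 646 ≡ 1, so λ ≡ 36·38 ≡ 35.
  x = λ² - 39 - 39 = 1225 - 78 ≡ 29; y = λ·(39 - 29) - 30 ≡ 19. → (29, 19)

(29, 19)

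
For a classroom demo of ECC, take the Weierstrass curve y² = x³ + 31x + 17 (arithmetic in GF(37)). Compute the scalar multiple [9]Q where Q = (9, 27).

(9, 27)

Repeated addition: build up to 9Q.
2Q: tangent at (9, 27): λ = (3·9² + 31)/(2·27) ≡ 15/17. 17⁻¹ ≡ 24 (mod 37), so λ ≡ 15·24 ≡ 27.
  x = λ² - 9 - 9 = 729 - 18 ≡ 8; y = λ·(9 - 8) - 27 ≡ 0. → (8, 0)
3Q: (8, 0) + (9, 27). λ = (27 - 0)/(9 - 8) ≡ 27/1 mod 37. 1⁻¹ ≡ 1 (mod 37) since 1·1 = 1 ≡ 1, so λ ≡ 27.
  x = λ² - 8 - 9 = 729 - 17 ≡ 9; y = λ·(8 - 9) - 0 ≡ 10. → (9, 10)
4Q: (9, 10) + (9, 27): same x and y₁ ≡ -y₂, so the sum is O.
5Q: O + (9, 27) = (9, 27) (identity).
6Q: tangent at (9, 27): λ = (3·9² + 31)/(2·27) ≡ 15/17. 17⁻¹ ≡ 24 (mod 37) since 17·24 = 408 ≡ 1, so λ ≡ 15·24 ≡ 27.
  x = λ² - 9 - 9 = 729 - 18 ≡ 8; y = λ·(9 - 8) - 27 ≡ 0. → (8, 0)
7Q: (8, 0) + (9, 27). λ = (27 - 0)/(9 - 8) ≡ 27/1 mod 37. 1⁻¹ ≡ 1 (mod 37), so λ ≡ 27.
  x = λ² - 8 - 9 = 729 - 17 ≡ 9; y = λ·(8 - 9) - 0 ≡ 10. → (9, 10)
8Q: (9, 10) + (9, 27): same x and y₁ ≡ -y₂, so the sum is O.
9Q: O + (9, 27) = (9, 27) (identity).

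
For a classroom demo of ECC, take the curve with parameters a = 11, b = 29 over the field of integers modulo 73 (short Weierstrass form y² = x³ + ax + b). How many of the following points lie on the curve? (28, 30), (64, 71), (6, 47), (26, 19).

(28, 30): 30² ≡ 24, rhs ≡ 24 → on.
(64, 71): 71² ≡ 4, rhs ≡ 4 → on.
(6, 47): 47² ≡ 19, rhs ≡ 19 → on.
(26, 19): 19² ≡ 69, rhs ≡ 6 → off.

3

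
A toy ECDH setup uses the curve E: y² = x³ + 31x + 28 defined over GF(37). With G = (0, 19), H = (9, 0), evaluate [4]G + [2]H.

(13, 36)

First 4G:
Double-and-add on 4 = (100)₂. Start with G = (0, 19) for the leading 1-bit.
double: tangent at (0, 19): λ = (3·0² + 31)/(2·19) ≡ 31/1. 1⁻¹ ≡ 1 (mod 37) since 1·1 = 1 ≡ 1, so λ ≡ 31·1 ≡ 31.
  x = λ² - 0 - 0 = 961 - 0 ≡ 36; y = λ·(0 - 36) - 19 ≡ 12. → (36, 12)
double: tangent at (36, 12): λ = (3·36² + 31)/(2·12) ≡ 34/24. 24⁻¹ ≡ 17 (mod 37), so λ ≡ 34·17 ≡ 23.
  x = λ² - 36 - 36 = 529 - 72 ≡ 13; y = λ·(36 - 13) - 12 ≡ 36. → (13, 36)
4G = (13, 36).
Next 2H:
Repeated addition: build up to 2H.
2H: (9, 0) + (9, 0): same x and y₁ ≡ -y₂, so the sum is the point at infinity.
2H = the point at infinity.
Finally 4G + 2H:
(13, 36) + the point at infinity = (13, 36) (identity).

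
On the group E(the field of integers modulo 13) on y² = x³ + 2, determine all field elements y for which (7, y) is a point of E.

none

x³ + 0x + 2 = 345 ≡ 7 (mod 13).
7 is a non-residue mod 13; no y exists.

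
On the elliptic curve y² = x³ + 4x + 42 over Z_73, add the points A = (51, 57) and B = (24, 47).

(51, 57) + (24, 47). λ = (47 - 57)/(24 - 51) ≡ 63/46 mod 73. 46⁻¹ ≡ 27 (mod 73) since 46·27 = 1242 ≡ 1, so λ ≡ 22.
  x = λ² - 51 - 24 = 484 - 75 ≡ 44; y = λ·(51 - 44) - 57 ≡ 24. → (44, 24)

(44, 24)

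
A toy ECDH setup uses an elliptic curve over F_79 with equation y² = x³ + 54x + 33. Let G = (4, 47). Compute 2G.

(73, 21)

tangent at (4, 47): λ = (3·4² + 54)/(2·47) ≡ 23/15. 15⁻¹ ≡ 58 (mod 79), so λ ≡ 23·58 ≡ 70.
  x = λ² - 4 - 4 = 4900 - 8 ≡ 73; y = λ·(4 - 73) - 47 ≡ 21. → (73, 21)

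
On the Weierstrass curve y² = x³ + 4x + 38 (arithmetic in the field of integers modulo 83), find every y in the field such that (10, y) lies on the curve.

x³ + 4x + 38 = 1078 ≡ 82 (mod 83).
82 is a non-residue mod 83; no y exists.

none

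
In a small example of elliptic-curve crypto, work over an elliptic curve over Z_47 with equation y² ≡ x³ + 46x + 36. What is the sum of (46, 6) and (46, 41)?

O

The two points share x = 46 and their y-coordinates satisfy 6 + 41 ≡ 0 (mod 47), so they are inverses. Their sum is 𝒪.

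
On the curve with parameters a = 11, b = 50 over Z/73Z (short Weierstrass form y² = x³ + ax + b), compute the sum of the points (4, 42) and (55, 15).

(60, 22)

(4, 42) + (55, 15). λ = (15 - 42)/(55 - 4) ≡ 46/51 mod 73. 51⁻¹ ≡ 63 (mod 73) since 51·63 = 3213 ≡ 1, so λ ≡ 51.
  x = λ² - 4 - 55 = 2601 - 59 ≡ 60; y = λ·(4 - 60) - 42 ≡ 22. → (60, 22)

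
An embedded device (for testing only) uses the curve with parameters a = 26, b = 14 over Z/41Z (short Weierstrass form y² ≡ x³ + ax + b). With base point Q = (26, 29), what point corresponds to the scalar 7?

Repeated addition: build up to 7Q.
2Q: tangent at (26, 29): λ = (3·26² + 26)/(2·29) ≡ 4/17. 17⁻¹ ≡ 29 (mod 41), so λ ≡ 4·29 ≡ 34.
  x = λ² - 26 - 26 = 1156 - 52 ≡ 38; y = λ·(26 - 38) - 29 ≡ 14. → (38, 14)
3Q: (38, 14) + (26, 29). λ = (29 - 14)/(26 - 38) ≡ 15/29 mod 41. 29⁻¹ ≡ 17 (mod 41), so λ ≡ 9.
  x = λ² - 38 - 26 = 81 - 64 ≡ 17; y = λ·(38 - 17) - 14 ≡ 11. → (17, 11)
4Q: (17, 11) + (26, 29). λ = (29 - 11)/(26 - 17) ≡ 18/9 mod 41. 9⁻¹ ≡ 32 (mod 41) since 9·32 = 288 ≡ 1, so λ ≡ 2.
  x = λ² - 17 - 26 = 4 - 43 ≡ 2; y = λ·(17 - 2) - 11 ≡ 19. → (2, 19)
5Q: (2, 19) + (26, 29). λ = (29 - 19)/(26 - 2) ≡ 10/24 mod 41. 24⁻¹ ≡ 12 (mod 41) since 24·12 = 288 ≡ 1, so λ ≡ 38.
  x = λ² - 2 - 26 = 1444 - 28 ≡ 22; y = λ·(2 - 22) - 19 ≡ 0. → (22, 0)
6Q: (22, 0) + (26, 29). λ = (29 - 0)/(26 - 22) ≡ 29/4 mod 41. 4⁻¹ ≡ 31 (mod 41), so λ ≡ 38.
  x = λ² - 22 - 26 = 1444 - 48 ≡ 2; y = λ·(22 - 2) - 0 ≡ 22. → (2, 22)
7Q: (2, 22) + (26, 29). λ = (29 - 22)/(26 - 2) ≡ 7/24 mod 41. 24⁻¹ ≡ 12 (mod 41) since 24·12 = 288 ≡ 1, so λ ≡ 2.
  x = λ² - 2 - 26 = 4 - 28 ≡ 17; y = λ·(2 - 17) - 22 ≡ 30. → (17, 30)

(17, 30)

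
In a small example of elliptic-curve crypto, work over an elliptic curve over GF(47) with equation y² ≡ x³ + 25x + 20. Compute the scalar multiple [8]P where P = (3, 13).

Repeated addition: build up to 8P.
2P: tangent at (3, 13): λ = (3·3² + 25)/(2·13) ≡ 5/26. 26⁻¹ ≡ 38 (mod 47), so λ ≡ 5·38 ≡ 2.
  x = λ² - 3 - 3 = 4 - 6 ≡ 45; y = λ·(3 - 45) - 13 ≡ 44. → (45, 44)
3P: (45, 44) + (3, 13). λ = (13 - 44)/(3 - 45) ≡ 16/5 mod 47. 5⁻¹ ≡ 19 (mod 47), so λ ≡ 22.
  x = λ² - 45 - 3 = 484 - 48 ≡ 13; y = λ·(45 - 13) - 44 ≡ 2. → (13, 2)
4P: (13, 2) + (3, 13). λ = (13 - 2)/(3 - 13) ≡ 11/37 mod 47. 37⁻¹ ≡ 14 (mod 47) since 37·14 = 518 ≡ 1, so λ ≡ 13.
  x = λ² - 13 - 3 = 169 - 16 ≡ 12; y = λ·(13 - 12) - 2 ≡ 11. → (12, 11)
5P: (12, 11) + (3, 13). λ = (13 - 11)/(3 - 12) ≡ 2/38 mod 47. 38⁻¹ ≡ 26 (mod 47), so λ ≡ 5.
  x = λ² - 12 - 3 = 25 - 15 ≡ 10; y = λ·(12 - 10) - 11 ≡ 46. → (10, 46)
6P: (10, 46) + (3, 13). λ = (13 - 46)/(3 - 10) ≡ 14/40 mod 47. 40⁻¹ ≡ 20 (mod 47), so λ ≡ 45.
  x = λ² - 10 - 3 = 2025 - 13 ≡ 38; y = λ·(10 - 38) - 46 ≡ 10. → (38, 10)
7P: (38, 10) + (3, 13). λ = (13 - 10)/(3 - 38) ≡ 3/12 mod 47. 12⁻¹ ≡ 4 (mod 47), so λ ≡ 12.
  x = λ² - 38 - 3 = 144 - 41 ≡ 9; y = λ·(38 - 9) - 10 ≡ 9. → (9, 9)
8P: (9, 9) + (3, 13). λ = (13 - 9)/(3 - 9) ≡ 4/41 mod 47. 41⁻¹ ≡ 39 (mod 47), so λ ≡ 15.
  x = λ² - 9 - 3 = 225 - 12 ≡ 25; y = λ·(9 - 25) - 9 ≡ 33. → (25, 33)

(25, 33)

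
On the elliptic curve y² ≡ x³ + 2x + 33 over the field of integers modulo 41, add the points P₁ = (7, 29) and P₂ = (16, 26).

(9, 40)

(7, 29) + (16, 26). λ = (26 - 29)/(16 - 7) ≡ 38/9 mod 41. 9⁻¹ ≡ 32 (mod 41), so λ ≡ 27.
  x = λ² - 7 - 16 = 729 - 23 ≡ 9; y = λ·(7 - 9) - 29 ≡ 40. → (9, 40)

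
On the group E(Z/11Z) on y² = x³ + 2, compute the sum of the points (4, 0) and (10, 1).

(1, 6)

(4, 0) + (10, 1). λ = (1 - 0)/(10 - 4) ≡ 1/6 mod 11. 6⁻¹ ≡ 2 (mod 11), so λ ≡ 2.
  x = λ² - 4 - 10 = 4 - 14 ≡ 1; y = λ·(4 - 1) - 0 ≡ 6. → (1, 6)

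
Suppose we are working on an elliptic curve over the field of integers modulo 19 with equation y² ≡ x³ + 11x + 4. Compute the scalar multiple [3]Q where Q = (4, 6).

(6, 18)

Repeated addition: build up to 3Q.
2Q: tangent at (4, 6): λ = (3·4² + 11)/(2·6) ≡ 2/12. 12⁻¹ ≡ 8 (mod 19) since 12·8 = 96 ≡ 1, so λ ≡ 2·8 ≡ 16.
  x = λ² - 4 - 4 = 256 - 8 ≡ 1; y = λ·(4 - 1) - 6 ≡ 4. → (1, 4)
3Q: (1, 4) + (4, 6). λ = (6 - 4)/(4 - 1) ≡ 2/3 mod 19. 3⁻¹ ≡ 13 (mod 19), so λ ≡ 7.
  x = λ² - 1 - 4 = 49 - 5 ≡ 6; y = λ·(1 - 6) - 4 ≡ 18. → (6, 18)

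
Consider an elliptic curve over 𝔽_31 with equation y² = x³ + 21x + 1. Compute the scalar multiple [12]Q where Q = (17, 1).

Repeated addition: build up to 12Q.
2Q: tangent at (17, 1): λ = (3·17² + 21)/(2·1) ≡ 20/2. 2⁻¹ ≡ 16 (mod 31), so λ ≡ 20·16 ≡ 10.
  x = λ² - 17 - 17 = 100 - 34 ≡ 4; y = λ·(17 - 4) - 1 ≡ 5. → (4, 5)
3Q: (4, 5) + (17, 1). λ = (1 - 5)/(17 - 4) ≡ 27/13 mod 31. 13⁻¹ ≡ 12 (mod 31), so λ ≡ 14.
  x = λ² - 4 - 17 = 196 - 21 ≡ 20; y = λ·(4 - 20) - 5 ≡ 19. → (20, 19)
4Q: (20, 19) + (17, 1). λ = (1 - 19)/(17 - 20) ≡ 13/28 mod 31. 28⁻¹ ≡ 10 (mod 31) since 28·10 = 280 ≡ 1, so λ ≡ 6.
  x = λ² - 20 - 17 = 36 - 37 ≡ 30; y = λ·(20 - 30) - 19 ≡ 14. → (30, 14)
5Q: (30, 14) + (17, 1). λ = (1 - 14)/(17 - 30) ≡ 18/18 mod 31. 18⁻¹ ≡ 19 (mod 31), so λ ≡ 1.
  x = λ² - 30 - 17 = 1 - 47 ≡ 16; y = λ·(30 - 16) - 14 ≡ 0. → (16, 0)
6Q: (16, 0) + (17, 1). λ = (1 - 0)/(17 - 16) ≡ 1/1 mod 31. 1⁻¹ ≡ 1 (mod 31) since 1·1 = 1 ≡ 1, so λ ≡ 1.
  x = λ² - 16 - 17 = 1 - 33 ≡ 30; y = λ·(16 - 30) - 0 ≡ 17. → (30, 17)
7Q: (30, 17) + (17, 1). λ = (1 - 17)/(17 - 30) ≡ 15/18 mod 31. 18⁻¹ ≡ 19 (mod 31) since 18·19 = 342 ≡ 1, so λ ≡ 6.
  x = λ² - 30 - 17 = 36 - 47 ≡ 20; y = λ·(30 - 20) - 17 ≡ 12. → (20, 12)
8Q: (20, 12) + (17, 1). λ = (1 - 12)/(17 - 20) ≡ 20/28 mod 31. 28⁻¹ ≡ 10 (mod 31), so λ ≡ 14.
  x = λ² - 20 - 17 = 196 - 37 ≡ 4; y = λ·(20 - 4) - 12 ≡ 26. → (4, 26)
9Q: (4, 26) + (17, 1). λ = (1 - 26)/(17 - 4) ≡ 6/13 mod 31. 13⁻¹ ≡ 12 (mod 31), so λ ≡ 10.
  x = λ² - 4 - 17 = 100 - 21 ≡ 17; y = λ·(4 - 17) - 26 ≡ 30. → (17, 30)
10Q: (17, 30) + (17, 1): same x and y₁ ≡ -y₂, so the sum is O.
11Q: O + (17, 1) = (17, 1) (identity).
12Q: tangent at (17, 1): λ = (3·17² + 21)/(2·1) ≡ 20/2. 2⁻¹ ≡ 16 (mod 31), so λ ≡ 20·16 ≡ 10.
  x = λ² - 17 - 17 = 100 - 34 ≡ 4; y = λ·(17 - 4) - 1 ≡ 5. → (4, 5)

(4, 5)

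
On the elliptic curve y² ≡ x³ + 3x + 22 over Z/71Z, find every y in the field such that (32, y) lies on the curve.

x³ + 3x + 22 = 32886 ≡ 13 (mod 71).
13 is a non-residue mod 71; no y exists.

none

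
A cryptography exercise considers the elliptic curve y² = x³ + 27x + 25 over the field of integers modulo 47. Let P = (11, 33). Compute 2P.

(37, 27)

tangent at (11, 33): λ = (3·11² + 27)/(2·33) ≡ 14/19. 19⁻¹ ≡ 5 (mod 47) since 19·5 = 95 ≡ 1, so λ ≡ 14·5 ≡ 23.
  x = λ² - 11 - 11 = 529 - 22 ≡ 37; y = λ·(11 - 37) - 33 ≡ 27. → (37, 27)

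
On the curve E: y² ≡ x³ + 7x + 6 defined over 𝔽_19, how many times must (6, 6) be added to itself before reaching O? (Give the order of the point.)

9

2P: tangent at (6, 6): λ = (3·6² + 7)/(2·6) ≡ 1/12. 12⁻¹ ≡ 8 (mod 19) since 12·8 = 96 ≡ 1, so λ ≡ 1·8 ≡ 8.
  x = λ² - 6 - 6 = 64 - 12 ≡ 14; y = λ·(6 - 14) - 6 ≡ 6. → (14, 6)
3P: (14, 6) + (6, 6). λ = (6 - 6)/(6 - 14) ≡ 0/11 mod 19. 11⁻¹ ≡ 7 (mod 19), so λ ≡ 0.
  x = λ² - 14 - 6 = 0 - 20 ≡ 18; y = λ·(14 - 18) - 6 ≡ 13. → (18, 13)
4P: (18, 13) + (6, 6). λ = (6 - 13)/(6 - 18) ≡ 12/7 mod 19. 7⁻¹ ≡ 11 (mod 19) since 7·11 = 77 ≡ 1, so λ ≡ 18.
  x = λ² - 18 - 6 = 324 - 24 ≡ 15; y = λ·(18 - 15) - 13 ≡ 3. → (15, 3)
5P: (15, 3) + (6, 6). λ = (6 - 3)/(6 - 15) ≡ 3/10 mod 19. 10⁻¹ ≡ 2 (mod 19), so λ ≡ 6.
  x = λ² - 15 - 6 = 36 - 21 ≡ 15; y = λ·(15 - 15) - 3 ≡ 16. → (15, 16)
6P: (15, 16) + (6, 6). λ = (6 - 16)/(6 - 15) ≡ 9/10 mod 19. 10⁻¹ ≡ 2 (mod 19) since 10·2 = 20 ≡ 1, so λ ≡ 18.
  x = λ² - 15 - 6 = 324 - 21 ≡ 18; y = λ·(15 - 18) - 16 ≡ 6. → (18, 6)
7P: (18, 6) + (6, 6). λ = (6 - 6)/(6 - 18) ≡ 0/7 mod 19. 7⁻¹ ≡ 11 (mod 19), so λ ≡ 0.
  x = λ² - 18 - 6 = 0 - 24 ≡ 14; y = λ·(18 - 14) - 6 ≡ 13. → (14, 13)
8P: (14, 13) + (6, 6). λ = (6 - 13)/(6 - 14) ≡ 12/11 mod 19. 11⁻¹ ≡ 7 (mod 19), so λ ≡ 8.
  x = λ² - 14 - 6 = 64 - 20 ≡ 6; y = λ·(14 - 6) - 13 ≡ 13. → (6, 13)
9P: (6, 13) + (6, 6): same x and y₁ ≡ -y₂, so the sum is O.
9P = O, so the order is 9.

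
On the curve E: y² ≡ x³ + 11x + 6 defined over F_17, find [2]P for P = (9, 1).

(12, 9)

tangent at (9, 1): λ = (3·9² + 11)/(2·1) ≡ 16/2. 2⁻¹ ≡ 9 (mod 17) since 2·9 = 18 ≡ 1, so λ ≡ 16·9 ≡ 8.
  x = λ² - 9 - 9 = 64 - 18 ≡ 12; y = λ·(9 - 12) - 1 ≡ 9. → (12, 9)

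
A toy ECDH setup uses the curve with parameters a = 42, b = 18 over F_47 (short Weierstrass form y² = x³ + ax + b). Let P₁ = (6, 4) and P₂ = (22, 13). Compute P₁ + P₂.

(6, 4) + (22, 13). λ = (13 - 4)/(22 - 6) ≡ 9/16 mod 47. 16⁻¹ ≡ 3 (mod 47), so λ ≡ 27.
  x = λ² - 6 - 22 = 729 - 28 ≡ 43; y = λ·(6 - 43) - 4 ≡ 31. → (43, 31)

(43, 31)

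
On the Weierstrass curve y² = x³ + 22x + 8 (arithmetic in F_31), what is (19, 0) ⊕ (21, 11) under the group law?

(19, 0) + (21, 11). λ = (11 - 0)/(21 - 19) ≡ 11/2 mod 31. 2⁻¹ ≡ 16 (mod 31) since 2·16 = 32 ≡ 1, so λ ≡ 21.
  x = λ² - 19 - 21 = 441 - 40 ≡ 29; y = λ·(19 - 29) - 0 ≡ 7. → (29, 7)

(29, 7)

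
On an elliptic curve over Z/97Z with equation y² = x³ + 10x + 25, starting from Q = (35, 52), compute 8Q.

(2, 76)

Double-and-add on 8 = (1000)₂. Start with Q = (35, 52) for the leading 1-bit.
double: tangent at (35, 52): λ = (3·35² + 10)/(2·52) ≡ 96/7. 7⁻¹ ≡ 14 (mod 97), so λ ≡ 96·14 ≡ 83.
  x = λ² - 35 - 35 = 6889 - 70 ≡ 29; y = λ·(35 - 29) - 52 ≡ 58. → (29, 58)
double: tangent at (29, 58): λ = (3·29² + 10)/(2·58) ≡ 11/19. 19⁻¹ ≡ 46 (mod 97), so λ ≡ 11·46 ≡ 21.
  x = λ² - 29 - 29 = 441 - 58 ≡ 92; y = λ·(29 - 92) - 58 ≡ 74. → (92, 74)
double: tangent at (92, 74): λ = (3·92² + 10)/(2·74) ≡ 85/51. 51⁻¹ ≡ 78 (mod 97) since 51·78 = 3978 ≡ 1, so λ ≡ 85·78 ≡ 34.
  x = λ² - 92 - 92 = 1156 - 184 ≡ 2; y = λ·(92 - 2) - 74 ≡ 76. → (2, 76)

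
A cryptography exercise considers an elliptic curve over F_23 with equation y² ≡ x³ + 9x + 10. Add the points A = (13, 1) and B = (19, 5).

(17, 4)

(13, 1) + (19, 5). λ = (5 - 1)/(19 - 13) ≡ 4/6 mod 23. 6⁻¹ ≡ 4 (mod 23), so λ ≡ 16.
  x = λ² - 13 - 19 = 256 - 32 ≡ 17; y = λ·(13 - 17) - 1 ≡ 4. → (17, 4)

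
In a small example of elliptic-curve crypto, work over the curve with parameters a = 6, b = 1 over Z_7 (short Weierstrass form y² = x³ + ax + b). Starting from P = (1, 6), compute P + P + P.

(0, 1)

Repeated addition: build up to 3P.
2P: tangent at (1, 6): λ = (3·1² + 6)/(2·6) ≡ 2/5. 5⁻¹ ≡ 3 (mod 7), so λ ≡ 2·3 ≡ 6.
  x = λ² - 1 - 1 = 36 - 2 ≡ 6; y = λ·(1 - 6) - 6 ≡ 6. → (6, 6)
3P: (6, 6) + (1, 6). λ = (6 - 6)/(1 - 6) ≡ 0/2 mod 7. 2⁻¹ ≡ 4 (mod 7), so λ ≡ 0.
  x = λ² - 6 - 1 = 0 - 7 ≡ 0; y = λ·(6 - 0) - 6 ≡ 1. → (0, 1)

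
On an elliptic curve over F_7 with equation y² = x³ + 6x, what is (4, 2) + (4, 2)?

(1, 0)

tangent at (4, 2): λ = (3·4² + 6)/(2·2) ≡ 5/4. 4⁻¹ ≡ 2 (mod 7) since 4·2 = 8 ≡ 1, so λ ≡ 5·2 ≡ 3.
  x = λ² - 4 - 4 = 9 - 8 ≡ 1; y = λ·(4 - 1) - 2 ≡ 0. → (1, 0)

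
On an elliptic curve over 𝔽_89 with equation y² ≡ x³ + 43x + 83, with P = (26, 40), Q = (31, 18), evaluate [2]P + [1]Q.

(77, 8)

First 2P:
Repeated addition: build up to 2P.
2P: tangent at (26, 40): λ = (3·26² + 43)/(2·40) ≡ 24/80. 80⁻¹ ≡ 79 (mod 89), so λ ≡ 24·79 ≡ 27.
  x = λ² - 26 - 26 = 729 - 52 ≡ 54; y = λ·(26 - 54) - 40 ≡ 5. → (54, 5)
2P = (54, 5).
Finally 2P + Q:
(54, 5) + (31, 18). λ = (18 - 5)/(31 - 54) ≡ 13/66 mod 89. 66⁻¹ ≡ 58 (mod 89), so λ ≡ 42.
  x = λ² - 54 - 31 = 1764 - 85 ≡ 77; y = λ·(54 - 77) - 5 ≡ 8. → (77, 8)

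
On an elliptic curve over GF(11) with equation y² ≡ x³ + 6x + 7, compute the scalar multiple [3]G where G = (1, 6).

(9, 8)

Repeated addition: build up to 3G.
2G: tangent at (1, 6): λ = (3·1² + 6)/(2·6) ≡ 9/1. 1⁻¹ ≡ 1 (mod 11) since 1·1 = 1 ≡ 1, so λ ≡ 9·1 ≡ 9.
  x = λ² - 1 - 1 = 81 - 2 ≡ 2; y = λ·(1 - 2) - 6 ≡ 7. → (2, 7)
3G: (2, 7) + (1, 6). λ = (6 - 7)/(1 - 2) ≡ 10/10 mod 11. 10⁻¹ ≡ 10 (mod 11), so λ ≡ 1.
  x = λ² - 2 - 1 = 1 - 3 ≡ 9; y = λ·(2 - 9) - 7 ≡ 8. → (9, 8)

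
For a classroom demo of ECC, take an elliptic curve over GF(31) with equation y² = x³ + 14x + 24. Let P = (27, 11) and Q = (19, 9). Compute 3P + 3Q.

First 3P:
Repeated addition: build up to 3P.
2P: tangent at (27, 11): λ = (3·27² + 14)/(2·11) ≡ 0/22. 22⁻¹ ≡ 24 (mod 31) since 22·24 = 528 ≡ 1, so λ ≡ 0·24 ≡ 0.
  x = λ² - 27 - 27 = 0 - 54 ≡ 8; y = λ·(27 - 8) - 11 ≡ 20. → (8, 20)
3P: (8, 20) + (27, 11). λ = (11 - 20)/(27 - 8) ≡ 22/19 mod 31. 19⁻¹ ≡ 18 (mod 31) since 19·18 = 342 ≡ 1, so λ ≡ 24.
  x = λ² - 8 - 27 = 576 - 35 ≡ 14; y = λ·(8 - 14) - 20 ≡ 22. → (14, 22)
3P = (14, 22).
Next 3Q:
Repeated addition: build up to 3Q.
2Q: tangent at (19, 9): λ = (3·19² + 14)/(2·9) ≡ 12/18. 18⁻¹ ≡ 19 (mod 31), so λ ≡ 12·19 ≡ 11.
  x = λ² - 19 - 19 = 121 - 38 ≡ 21; y = λ·(19 - 21) - 9 ≡ 0. → (21, 0)
3Q: (21, 0) + (19, 9). λ = (9 - 0)/(19 - 21) ≡ 9/29 mod 31. 29⁻¹ ≡ 15 (mod 31), so λ ≡ 11.
  x = λ² - 21 - 19 = 121 - 40 ≡ 19; y = λ·(21 - 19) - 0 ≡ 22. → (19, 22)
3Q = (19, 22).
Finally 3P + 3Q:
(14, 22) + (19, 22). λ = (22 - 22)/(19 - 14) ≡ 0/5 mod 31. 5⁻¹ ≡ 25 (mod 31), so λ ≡ 0.
  x = λ² - 14 - 19 = 0 - 33 ≡ 29; y = λ·(14 - 29) - 22 ≡ 9. → (29, 9)

(29, 9)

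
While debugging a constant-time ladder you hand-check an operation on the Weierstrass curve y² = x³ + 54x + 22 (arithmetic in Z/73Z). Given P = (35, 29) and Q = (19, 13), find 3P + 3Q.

First 3P:
Repeated addition: build up to 3P.
2P: tangent at (35, 29): λ = (3·35² + 54)/(2·29) ≡ 6/58. 58⁻¹ ≡ 34 (mod 73), so λ ≡ 6·34 ≡ 58.
  x = λ² - 35 - 35 = 3364 - 70 ≡ 9; y = λ·(35 - 9) - 29 ≡ 19. → (9, 19)
3P: (9, 19) + (35, 29). λ = (29 - 19)/(35 - 9) ≡ 10/26 mod 73. 26⁻¹ ≡ 59 (mod 73) since 26·59 = 1534 ≡ 1, so λ ≡ 6.
  x = λ² - 9 - 35 = 36 - 44 ≡ 65; y = λ·(9 - 65) - 19 ≡ 10. → (65, 10)
3P = (65, 10).
Next 3Q:
Repeated addition: build up to 3Q.
2Q: tangent at (19, 13): λ = (3·19² + 54)/(2·13) ≡ 42/26. 26⁻¹ ≡ 59 (mod 73), so λ ≡ 42·59 ≡ 69.
  x = λ² - 19 - 19 = 4761 - 38 ≡ 51; y = λ·(19 - 51) - 13 ≡ 42. → (51, 42)
3Q: (51, 42) + (19, 13). λ = (13 - 42)/(19 - 51) ≡ 44/41 mod 73. 41⁻¹ ≡ 57 (mod 73) since 41·57 = 2337 ≡ 1, so λ ≡ 26.
  x = λ² - 51 - 19 = 676 - 70 ≡ 22; y = λ·(51 - 22) - 42 ≡ 55. → (22, 55)
3Q = (22, 55).
Finally 3P + 3Q:
(65, 10) + (22, 55). λ = (55 - 10)/(22 - 65) ≡ 45/30 mod 73. 30⁻¹ ≡ 56 (mod 73), so λ ≡ 38.
  x = λ² - 65 - 22 = 1444 - 87 ≡ 43; y = λ·(65 - 43) - 10 ≡ 23. → (43, 23)

(43, 23)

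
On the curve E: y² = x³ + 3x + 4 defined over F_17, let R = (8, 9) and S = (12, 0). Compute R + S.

(8, 9) + (12, 0). λ = (0 - 9)/(12 - 8) ≡ 8/4 mod 17. 4⁻¹ ≡ 13 (mod 17), so λ ≡ 2.
  x = λ² - 8 - 12 = 4 - 20 ≡ 1; y = λ·(8 - 1) - 9 ≡ 5. → (1, 5)

(1, 5)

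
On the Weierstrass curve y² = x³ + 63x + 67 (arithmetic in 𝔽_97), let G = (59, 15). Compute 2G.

tangent at (59, 15): λ = (3·59² + 63)/(2·15) ≡ 30/30. 30⁻¹ ≡ 55 (mod 97) since 30·55 = 1650 ≡ 1, so λ ≡ 30·55 ≡ 1.
  x = λ² - 59 - 59 = 1 - 118 ≡ 77; y = λ·(59 - 77) - 15 ≡ 64. → (77, 64)

(77, 64)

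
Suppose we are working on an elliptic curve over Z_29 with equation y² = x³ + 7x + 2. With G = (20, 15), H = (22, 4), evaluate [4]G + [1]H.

First 4G:
Repeated addition: build up to 4G.
2G: tangent at (20, 15): λ = (3·20² + 7)/(2·15) ≡ 18/1. 1⁻¹ ≡ 1 (mod 29), so λ ≡ 18·1 ≡ 18.
  x = λ² - 20 - 20 = 324 - 40 ≡ 23; y = λ·(20 - 23) - 15 ≡ 18. → (23, 18)
3G: (23, 18) + (20, 15). λ = (15 - 18)/(20 - 23) ≡ 26/26 mod 29. 26⁻¹ ≡ 19 (mod 29), so λ ≡ 1.
  x = λ² - 23 - 20 = 1 - 43 ≡ 16; y = λ·(23 - 16) - 18 ≡ 18. → (16, 18)
4G: (16, 18) + (20, 15). λ = (15 - 18)/(20 - 16) ≡ 26/4 mod 29. 4⁻¹ ≡ 22 (mod 29), so λ ≡ 21.
  x = λ² - 16 - 20 = 441 - 36 ≡ 28; y = λ·(16 - 28) - 18 ≡ 20. → (28, 20)
4G = (28, 20).
Finally 4G + H:
(28, 20) + (22, 4). λ = (4 - 20)/(22 - 28) ≡ 13/23 mod 29. 23⁻¹ ≡ 24 (mod 29) since 23·24 = 552 ≡ 1, so λ ≡ 22.
  x = λ² - 28 - 22 = 484 - 50 ≡ 28; y = λ·(28 - 28) - 20 ≡ 9. → (28, 9)

(28, 9)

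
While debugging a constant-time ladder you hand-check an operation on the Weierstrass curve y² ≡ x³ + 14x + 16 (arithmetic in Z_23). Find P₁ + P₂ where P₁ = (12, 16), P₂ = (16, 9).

(11, 11)

(12, 16) + (16, 9). λ = (9 - 16)/(16 - 12) ≡ 16/4 mod 23. 4⁻¹ ≡ 6 (mod 23), so λ ≡ 4.
  x = λ² - 12 - 16 = 16 - 28 ≡ 11; y = λ·(12 - 11) - 16 ≡ 11. → (11, 11)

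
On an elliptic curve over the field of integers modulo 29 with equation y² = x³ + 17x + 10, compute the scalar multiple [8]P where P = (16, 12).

Double-and-add on 8 = (1000)₂. Start with P = (16, 12) for the leading 1-bit.
double: tangent at (16, 12): λ = (3·16² + 17)/(2·12) ≡ 2/24. 24⁻¹ ≡ 23 (mod 29) since 24·23 = 552 ≡ 1, so λ ≡ 2·23 ≡ 17.
  x = λ² - 16 - 16 = 289 - 32 ≡ 25; y = λ·(16 - 25) - 12 ≡ 9. → (25, 9)
double: tangent at (25, 9): λ = (3·25² + 17)/(2·9) ≡ 7/18. 18⁻¹ ≡ 21 (mod 29), so λ ≡ 7·21 ≡ 2.
  x = λ² - 25 - 25 = 4 - 50 ≡ 12; y = λ·(25 - 12) - 9 ≡ 17. → (12, 17)
double: tangent at (12, 17): λ = (3·12² + 17)/(2·17) ≡ 14/5. 5⁻¹ ≡ 6 (mod 29), so λ ≡ 14·6 ≡ 26.
  x = λ² - 12 - 12 = 676 - 24 ≡ 14; y = λ·(12 - 14) - 17 ≡ 18. → (14, 18)

(14, 18)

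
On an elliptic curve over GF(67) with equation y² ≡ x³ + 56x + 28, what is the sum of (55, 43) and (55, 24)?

O

The two points share x = 55 and their y-coordinates satisfy 43 + 24 ≡ 0 (mod 67), so they are inverses. Their sum is ∞.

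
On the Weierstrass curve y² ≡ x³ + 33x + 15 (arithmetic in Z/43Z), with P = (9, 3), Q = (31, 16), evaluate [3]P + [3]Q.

(16, 34)

First 3P:
Repeated addition: build up to 3P.
2P: tangent at (9, 3): λ = (3·9² + 33)/(2·3) ≡ 18/6. 6⁻¹ ≡ 36 (mod 43), so λ ≡ 18·36 ≡ 3.
  x = λ² - 9 - 9 = 9 - 18 ≡ 34; y = λ·(9 - 34) - 3 ≡ 8. → (34, 8)
3P: (34, 8) + (9, 3). λ = (3 - 8)/(9 - 34) ≡ 38/18 mod 43. 18⁻¹ ≡ 12 (mod 43) since 18·12 = 216 ≡ 1, so λ ≡ 26.
  x = λ² - 34 - 9 = 676 - 43 ≡ 31; y = λ·(34 - 31) - 8 ≡ 27. → (31, 27)
3P = (31, 27).
Next 3Q:
Repeated addition: build up to 3Q.
2Q: tangent at (31, 16): λ = (3·31² + 33)/(2·16) ≡ 35/32. 32⁻¹ ≡ 39 (mod 43), so λ ≡ 35·39 ≡ 32.
  x = λ² - 31 - 31 = 1024 - 62 ≡ 16; y = λ·(31 - 16) - 16 ≡ 34. → (16, 34)
3Q: (16, 34) + (31, 16). λ = (16 - 34)/(31 - 16) ≡ 25/15 mod 43. 15⁻¹ ≡ 23 (mod 43), so λ ≡ 16.
  x = λ² - 16 - 31 = 256 - 47 ≡ 37; y = λ·(16 - 37) - 34 ≡ 17. → (37, 17)
3Q = (37, 17).
Finally 3P + 3Q:
(31, 27) + (37, 17). λ = (17 - 27)/(37 - 31) ≡ 33/6 mod 43. 6⁻¹ ≡ 36 (mod 43), so λ ≡ 27.
  x = λ² - 31 - 37 = 729 - 68 ≡ 16; y = λ·(31 - 16) - 27 ≡ 34. → (16, 34)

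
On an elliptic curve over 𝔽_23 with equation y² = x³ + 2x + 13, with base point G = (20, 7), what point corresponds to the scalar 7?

(14, 5)

Repeated addition: build up to 7G.
2G: tangent at (20, 7): λ = (3·20² + 2)/(2·7) ≡ 6/14. 14⁻¹ ≡ 5 (mod 23), so λ ≡ 6·5 ≡ 7.
  x = λ² - 20 - 20 = 49 - 40 ≡ 9; y = λ·(20 - 9) - 7 ≡ 1. → (9, 1)
3G: (9, 1) + (20, 7). λ = (7 - 1)/(20 - 9) ≡ 6/11 mod 23. 11⁻¹ ≡ 21 (mod 23), so λ ≡ 11.
  x = λ² - 9 - 20 = 121 - 29 ≡ 0; y = λ·(9 - 0) - 1 ≡ 6. → (0, 6)
4G: (0, 6) + (20, 7). λ = (7 - 6)/(20 - 0) ≡ 1/20 mod 23. 20⁻¹ ≡ 15 (mod 23) since 20·15 = 300 ≡ 1, so λ ≡ 15.
  x = λ² - 0 - 20 = 225 - 20 ≡ 21; y = λ·(0 - 21) - 6 ≡ 1. → (21, 1)
5G: (21, 1) + (20, 7). λ = (7 - 1)/(20 - 21) ≡ 6/22 mod 23. 22⁻¹ ≡ 22 (mod 23) since 22·22 = 484 ≡ 1, so λ ≡ 17.
  x = λ² - 21 - 20 = 289 - 41 ≡ 18; y = λ·(21 - 18) - 1 ≡ 4. → (18, 4)
6G: (18, 4) + (20, 7). λ = (7 - 4)/(20 - 18) ≡ 3/2 mod 23. 2⁻¹ ≡ 12 (mod 23) since 2·12 = 24 ≡ 1, so λ ≡ 13.
  x = λ² - 18 - 20 = 169 - 38 ≡ 16; y = λ·(18 - 16) - 4 ≡ 22. → (16, 22)
7G: (16, 22) + (20, 7). λ = (7 - 22)/(20 - 16) ≡ 8/4 mod 23. 4⁻¹ ≡ 6 (mod 23), so λ ≡ 2.
  x = λ² - 16 - 20 = 4 - 36 ≡ 14; y = λ·(16 - 14) - 22 ≡ 5. → (14, 5)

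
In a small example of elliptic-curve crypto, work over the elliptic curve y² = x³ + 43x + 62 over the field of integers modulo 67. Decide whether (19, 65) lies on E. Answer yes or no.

no

y² = 65² ≡ 4; x³ + 43x + 62 = 7738 ≡ 33 (mod 67). 4 ≠ 33.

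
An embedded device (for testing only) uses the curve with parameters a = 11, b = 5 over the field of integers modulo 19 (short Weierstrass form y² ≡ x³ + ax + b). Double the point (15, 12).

tangent at (15, 12): λ = (3·15² + 11)/(2·12) ≡ 2/5. 5⁻¹ ≡ 4 (mod 19), so λ ≡ 2·4 ≡ 8.
  x = λ² - 15 - 15 = 64 - 30 ≡ 15; y = λ·(15 - 15) - 12 ≡ 7. → (15, 7)

(15, 7)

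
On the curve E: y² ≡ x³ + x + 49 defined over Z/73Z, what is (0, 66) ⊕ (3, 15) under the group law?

(0, 66) + (3, 15). λ = (15 - 66)/(3 - 0) ≡ 22/3 mod 73. 3⁻¹ ≡ 49 (mod 73) since 3·49 = 147 ≡ 1, so λ ≡ 56.
  x = λ² - 0 - 3 = 3136 - 3 ≡ 67; y = λ·(0 - 67) - 66 ≡ 51. → (67, 51)

(67, 51)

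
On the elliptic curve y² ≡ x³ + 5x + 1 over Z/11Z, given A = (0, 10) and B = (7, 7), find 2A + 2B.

(7, 4)

First 2A:
Repeated addition: build up to 2A.
2A: tangent at (0, 10): λ = (3·0² + 5)/(2·10) ≡ 5/9. 9⁻¹ ≡ 5 (mod 11), so λ ≡ 5·5 ≡ 3.
  x = λ² - 0 - 0 = 9 - 0 ≡ 9; y = λ·(0 - 9) - 10 ≡ 7. → (9, 7)
2A = (9, 7).
Next 2B:
Repeated addition: build up to 2B.
2B: tangent at (7, 7): λ = (3·7² + 5)/(2·7) ≡ 9/3. 3⁻¹ ≡ 4 (mod 11), so λ ≡ 9·4 ≡ 3.
  x = λ² - 7 - 7 = 9 - 14 ≡ 6; y = λ·(7 - 6) - 7 ≡ 7. → (6, 7)
2B = (6, 7).
Finally 2A + 2B:
(9, 7) + (6, 7). λ = (7 - 7)/(6 - 9) ≡ 0/8 mod 11. 8⁻¹ ≡ 7 (mod 11), so λ ≡ 0.
  x = λ² - 9 - 6 = 0 - 15 ≡ 7; y = λ·(9 - 7) - 7 ≡ 4. → (7, 4)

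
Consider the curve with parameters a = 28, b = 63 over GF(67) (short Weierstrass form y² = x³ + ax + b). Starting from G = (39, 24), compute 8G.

(42, 35)

Double-and-add on 8 = (1000)₂. Start with G = (39, 24) for the leading 1-bit.
double: tangent at (39, 24): λ = (3·39² + 28)/(2·24) ≡ 35/48. 48⁻¹ ≡ 7 (mod 67) since 48·7 = 336 ≡ 1, so λ ≡ 35·7 ≡ 44.
  x = λ² - 39 - 39 = 1936 - 78 ≡ 49; y = λ·(39 - 49) - 24 ≡ 5. → (49, 5)
double: tangent at (49, 5): λ = (3·49² + 28)/(2·5) ≡ 62/10. 10⁻¹ ≡ 47 (mod 67) since 10·47 = 470 ≡ 1, so λ ≡ 62·47 ≡ 33.
  x = λ² - 49 - 49 = 1089 - 98 ≡ 53; y = λ·(49 - 53) - 5 ≡ 64. → (53, 64)
double: tangent at (53, 64): λ = (3·53² + 28)/(2·64) ≡ 13/61. 61⁻¹ ≡ 11 (mod 67), so λ ≡ 13·11 ≡ 9.
  x = λ² - 53 - 53 = 81 - 106 ≡ 42; y = λ·(53 - 42) - 64 ≡ 35. → (42, 35)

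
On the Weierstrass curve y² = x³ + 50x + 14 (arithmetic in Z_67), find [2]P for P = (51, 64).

tangent at (51, 64): λ = (3·51² + 50)/(2·64) ≡ 14/61. 61⁻¹ ≡ 11 (mod 67), so λ ≡ 14·11 ≡ 20.
  x = λ² - 51 - 51 = 400 - 102 ≡ 30; y = λ·(51 - 30) - 64 ≡ 21. → (30, 21)

(30, 21)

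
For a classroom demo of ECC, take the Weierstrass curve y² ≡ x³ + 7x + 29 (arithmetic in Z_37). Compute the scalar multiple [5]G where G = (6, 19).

(33, 23)

Double-and-add on 5 = (101)₂. Start with G = (6, 19) for the leading 1-bit.
double: tangent at (6, 19): λ = (3·6² + 7)/(2·19) ≡ 4/1. 1⁻¹ ≡ 1 (mod 37), so λ ≡ 4·1 ≡ 4.
  x = λ² - 6 - 6 = 16 - 12 ≡ 4; y = λ·(6 - 4) - 19 ≡ 26. → (4, 26)
double: tangent at (4, 26): λ = (3·4² + 7)/(2·26) ≡ 18/15. 15⁻¹ ≡ 5 (mod 37) since 15·5 = 75 ≡ 1, so λ ≡ 18·5 ≡ 16.
  x = λ² - 4 - 4 = 256 - 8 ≡ 26; y = λ·(4 - 26) - 26 ≡ 29. → (26, 29)
add G: (26, 29) + (6, 19). λ = (19 - 29)/(6 - 26) ≡ 27/17 mod 37. 17⁻¹ ≡ 24 (mod 37), so λ ≡ 19.
  x = λ² - 26 - 6 = 361 - 32 ≡ 33; y = λ·(26 - 33) - 29 ≡ 23. → (33, 23)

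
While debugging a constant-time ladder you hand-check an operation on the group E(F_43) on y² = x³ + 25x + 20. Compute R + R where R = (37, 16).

tangent at (37, 16): λ = (3·37² + 25)/(2·16) ≡ 4/32. 32⁻¹ ≡ 39 (mod 43) since 32·39 = 1248 ≡ 1, so λ ≡ 4·39 ≡ 27.
  x = λ² - 37 - 37 = 729 - 74 ≡ 10; y = λ·(37 - 10) - 16 ≡ 25. → (10, 25)

(10, 25)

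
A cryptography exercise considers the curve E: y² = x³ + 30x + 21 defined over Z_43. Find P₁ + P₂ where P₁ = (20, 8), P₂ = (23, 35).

(20, 8) + (23, 35). λ = (35 - 8)/(23 - 20) ≡ 27/3 mod 43. 3⁻¹ ≡ 29 (mod 43), so λ ≡ 9.
  x = λ² - 20 - 23 = 81 - 43 ≡ 38; y = λ·(20 - 38) - 8 ≡ 2. → (38, 2)

(38, 2)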